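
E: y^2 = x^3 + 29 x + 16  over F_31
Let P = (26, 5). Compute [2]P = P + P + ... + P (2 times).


k = 2 = 10_2 (binary, LSB first: 01)
Double-and-add from P = (26, 5):
  bit 0 = 0: acc unchanged = O
  bit 1 = 1: acc = O + (14, 2) = (14, 2)

2P = (14, 2)


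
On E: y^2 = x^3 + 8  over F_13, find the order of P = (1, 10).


Compute successive multiples of P until we hit O:
  1P = (1, 10)
  2P = (8, 0)
  3P = (1, 3)
  4P = O

ord(P) = 4


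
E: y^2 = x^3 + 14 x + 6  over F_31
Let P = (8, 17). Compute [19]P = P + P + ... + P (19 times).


k = 19 = 10011_2 (binary, LSB first: 11001)
Double-and-add from P = (8, 17):
  bit 0 = 1: acc = O + (8, 17) = (8, 17)
  bit 1 = 1: acc = (8, 17) + (25, 4) = (18, 18)
  bit 2 = 0: acc unchanged = (18, 18)
  bit 3 = 0: acc unchanged = (18, 18)
  bit 4 = 1: acc = (18, 18) + (26, 20) = (20, 28)

19P = (20, 28)


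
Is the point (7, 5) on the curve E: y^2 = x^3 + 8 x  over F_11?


Check whether y^2 = x^3 + 8 x + 0 (mod 11) for (x, y) = (7, 5).
LHS: y^2 = 5^2 mod 11 = 3
RHS: x^3 + 8 x + 0 = 7^3 + 8*7 + 0 mod 11 = 3
LHS = RHS

Yes, on the curve


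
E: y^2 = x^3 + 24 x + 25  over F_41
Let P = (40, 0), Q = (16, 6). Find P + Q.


P != Q, so use the chord formula.
s = (y2 - y1) / (x2 - x1) = (6) / (17) mod 41 = 10
x3 = s^2 - x1 - x2 mod 41 = 10^2 - 40 - 16 = 3
y3 = s (x1 - x3) - y1 mod 41 = 10 * (40 - 3) - 0 = 1

P + Q = (3, 1)


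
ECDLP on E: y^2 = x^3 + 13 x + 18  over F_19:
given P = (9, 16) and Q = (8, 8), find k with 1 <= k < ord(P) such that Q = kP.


Enumerate multiples of P until we hit Q = (8, 8):
  1P = (9, 16)
  2P = (8, 11)
  3P = (8, 8)
Match found at i = 3.

k = 3


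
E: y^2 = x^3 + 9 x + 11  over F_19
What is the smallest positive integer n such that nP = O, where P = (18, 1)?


Compute successive multiples of P until we hit O:
  1P = (18, 1)
  2P = (0, 12)
  3P = (8, 14)
  4P = (4, 15)
  5P = (17, 17)
  6P = (12, 17)
  7P = (13, 11)
  8P = (11, 4)
  ... (continuing to 21P)
  21P = O

ord(P) = 21


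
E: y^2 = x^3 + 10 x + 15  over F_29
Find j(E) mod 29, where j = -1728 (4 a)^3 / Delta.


Delta = -16(4 a^3 + 27 b^2) mod 29 = 11
-1728 * (4 a)^3 = -1728 * (4*10)^3 mod 29 = 22
j = 22 * 11^(-1) mod 29 = 2

j = 2 (mod 29)


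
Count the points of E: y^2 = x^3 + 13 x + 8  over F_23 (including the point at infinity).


For each x in F_23, count y with y^2 = x^3 + 13 x + 8 mod 23:
  x = 0: RHS = 8, y in [10, 13]  -> 2 point(s)
  x = 4: RHS = 9, y in [3, 20]  -> 2 point(s)
  x = 6: RHS = 3, y in [7, 16]  -> 2 point(s)
  x = 8: RHS = 3, y in [7, 16]  -> 2 point(s)
  x = 9: RHS = 3, y in [7, 16]  -> 2 point(s)
  x = 12: RHS = 6, y in [11, 12]  -> 2 point(s)
  x = 14: RHS = 13, y in [6, 17]  -> 2 point(s)
  x = 15: RHS = 13, y in [6, 17]  -> 2 point(s)
  x = 17: RHS = 13, y in [6, 17]  -> 2 point(s)
  x = 18: RHS = 2, y in [5, 18]  -> 2 point(s)
Affine points: 20. Add the point at infinity: total = 21.

#E(F_23) = 21


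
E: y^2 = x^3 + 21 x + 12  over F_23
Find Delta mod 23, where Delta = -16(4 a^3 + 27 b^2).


4 a^3 + 27 b^2 = 4*21^3 + 27*12^2 = 37044 + 3888 = 40932
Delta = -16 * (40932) = -654912
Delta mod 23 = 13

Delta = 13 (mod 23)


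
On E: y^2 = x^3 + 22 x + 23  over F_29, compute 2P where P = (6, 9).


Doubling: s = (3 x1^2 + a) / (2 y1)
s = (3*6^2 + 22) / (2*9) mod 29 = 4
x3 = s^2 - 2 x1 mod 29 = 4^2 - 2*6 = 4
y3 = s (x1 - x3) - y1 mod 29 = 4 * (6 - 4) - 9 = 28

2P = (4, 28)


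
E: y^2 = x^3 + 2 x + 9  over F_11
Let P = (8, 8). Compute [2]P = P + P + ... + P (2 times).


k = 2 = 10_2 (binary, LSB first: 01)
Double-and-add from P = (8, 8):
  bit 0 = 0: acc unchanged = O
  bit 1 = 1: acc = O + (4, 2) = (4, 2)

2P = (4, 2)


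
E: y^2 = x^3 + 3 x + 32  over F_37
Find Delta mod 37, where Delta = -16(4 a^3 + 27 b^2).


4 a^3 + 27 b^2 = 4*3^3 + 27*32^2 = 108 + 27648 = 27756
Delta = -16 * (27756) = -444096
Delta mod 37 = 15

Delta = 15 (mod 37)


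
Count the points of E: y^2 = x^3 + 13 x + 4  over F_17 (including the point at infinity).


For each x in F_17, count y with y^2 = x^3 + 13 x + 4 mod 17:
  x = 0: RHS = 4, y in [2, 15]  -> 2 point(s)
  x = 1: RHS = 1, y in [1, 16]  -> 2 point(s)
  x = 2: RHS = 4, y in [2, 15]  -> 2 point(s)
  x = 3: RHS = 2, y in [6, 11]  -> 2 point(s)
  x = 4: RHS = 1, y in [1, 16]  -> 2 point(s)
  x = 6: RHS = 9, y in [3, 14]  -> 2 point(s)
  x = 7: RHS = 13, y in [8, 9]  -> 2 point(s)
  x = 8: RHS = 8, y in [5, 12]  -> 2 point(s)
  x = 9: RHS = 0, y in [0]  -> 1 point(s)
  x = 11: RHS = 16, y in [4, 13]  -> 2 point(s)
  x = 12: RHS = 1, y in [1, 16]  -> 2 point(s)
  x = 15: RHS = 4, y in [2, 15]  -> 2 point(s)
Affine points: 23. Add the point at infinity: total = 24.

#E(F_17) = 24


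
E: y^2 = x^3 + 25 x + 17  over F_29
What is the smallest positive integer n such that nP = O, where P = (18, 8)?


Compute successive multiples of P until we hit O:
  1P = (18, 8)
  2P = (21, 28)
  3P = (28, 22)
  4P = (7, 19)
  5P = (5, 8)
  6P = (6, 21)
  7P = (10, 22)
  8P = (24, 17)
  ... (continuing to 29P)
  29P = O

ord(P) = 29


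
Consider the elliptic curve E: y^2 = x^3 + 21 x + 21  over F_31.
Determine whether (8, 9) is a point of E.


Check whether y^2 = x^3 + 21 x + 21 (mod 31) for (x, y) = (8, 9).
LHS: y^2 = 9^2 mod 31 = 19
RHS: x^3 + 21 x + 21 = 8^3 + 21*8 + 21 mod 31 = 19
LHS = RHS

Yes, on the curve


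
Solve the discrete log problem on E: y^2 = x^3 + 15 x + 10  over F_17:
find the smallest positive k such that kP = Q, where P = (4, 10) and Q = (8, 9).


Enumerate multiples of P until we hit Q = (8, 9):
  1P = (4, 10)
  2P = (8, 8)
  3P = (1, 14)
  4P = (10, 15)
  5P = (7, 13)
  6P = (7, 4)
  7P = (10, 2)
  8P = (1, 3)
  9P = (8, 9)
Match found at i = 9.

k = 9


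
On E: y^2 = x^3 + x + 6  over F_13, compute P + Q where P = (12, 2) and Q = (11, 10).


P != Q, so use the chord formula.
s = (y2 - y1) / (x2 - x1) = (8) / (12) mod 13 = 5
x3 = s^2 - x1 - x2 mod 13 = 5^2 - 12 - 11 = 2
y3 = s (x1 - x3) - y1 mod 13 = 5 * (12 - 2) - 2 = 9

P + Q = (2, 9)


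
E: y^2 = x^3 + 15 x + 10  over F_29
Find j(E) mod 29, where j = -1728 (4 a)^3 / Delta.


Delta = -16(4 a^3 + 27 b^2) mod 29 = 2
-1728 * (4 a)^3 = -1728 * (4*15)^3 mod 29 = 9
j = 9 * 2^(-1) mod 29 = 19

j = 19 (mod 29)


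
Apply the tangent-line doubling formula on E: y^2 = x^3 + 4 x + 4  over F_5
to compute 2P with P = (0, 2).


Doubling: s = (3 x1^2 + a) / (2 y1)
s = (3*0^2 + 4) / (2*2) mod 5 = 1
x3 = s^2 - 2 x1 mod 5 = 1^2 - 2*0 = 1
y3 = s (x1 - x3) - y1 mod 5 = 1 * (0 - 1) - 2 = 2

2P = (1, 2)


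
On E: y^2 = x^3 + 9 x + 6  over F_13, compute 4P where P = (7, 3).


k = 4 = 100_2 (binary, LSB first: 001)
Double-and-add from P = (7, 3):
  bit 0 = 0: acc unchanged = O
  bit 1 = 0: acc unchanged = O
  bit 2 = 1: acc = O + (6, 4) = (6, 4)

4P = (6, 4)


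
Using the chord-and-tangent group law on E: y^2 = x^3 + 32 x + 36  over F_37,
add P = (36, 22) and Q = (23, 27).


P != Q, so use the chord formula.
s = (y2 - y1) / (x2 - x1) = (5) / (24) mod 37 = 11
x3 = s^2 - x1 - x2 mod 37 = 11^2 - 36 - 23 = 25
y3 = s (x1 - x3) - y1 mod 37 = 11 * (36 - 25) - 22 = 25

P + Q = (25, 25)


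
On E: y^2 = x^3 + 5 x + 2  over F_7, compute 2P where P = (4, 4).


Doubling: s = (3 x1^2 + a) / (2 y1)
s = (3*4^2 + 5) / (2*4) mod 7 = 4
x3 = s^2 - 2 x1 mod 7 = 4^2 - 2*4 = 1
y3 = s (x1 - x3) - y1 mod 7 = 4 * (4 - 1) - 4 = 1

2P = (1, 1)


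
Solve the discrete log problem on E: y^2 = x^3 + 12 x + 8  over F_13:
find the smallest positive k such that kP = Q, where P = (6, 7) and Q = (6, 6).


Enumerate multiples of P until we hit Q = (6, 6):
  1P = (6, 7)
  2P = (10, 7)
  3P = (10, 6)
  4P = (6, 6)
Match found at i = 4.

k = 4


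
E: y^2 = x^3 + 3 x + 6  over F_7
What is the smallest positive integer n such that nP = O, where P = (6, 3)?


Compute successive multiples of P until we hit O:
  1P = (6, 3)
  2P = (3, 0)
  3P = (6, 4)
  4P = O

ord(P) = 4


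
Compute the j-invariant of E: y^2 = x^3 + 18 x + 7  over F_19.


Delta = -16(4 a^3 + 27 b^2) mod 19 = 5
-1728 * (4 a)^3 = -1728 * (4*18)^3 mod 19 = 12
j = 12 * 5^(-1) mod 19 = 10

j = 10 (mod 19)


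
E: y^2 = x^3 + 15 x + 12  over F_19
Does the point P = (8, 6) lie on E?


Check whether y^2 = x^3 + 15 x + 12 (mod 19) for (x, y) = (8, 6).
LHS: y^2 = 6^2 mod 19 = 17
RHS: x^3 + 15 x + 12 = 8^3 + 15*8 + 12 mod 19 = 17
LHS = RHS

Yes, on the curve


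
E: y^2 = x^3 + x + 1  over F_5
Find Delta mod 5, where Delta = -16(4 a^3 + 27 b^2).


4 a^3 + 27 b^2 = 4*1^3 + 27*1^2 = 4 + 27 = 31
Delta = -16 * (31) = -496
Delta mod 5 = 4

Delta = 4 (mod 5)


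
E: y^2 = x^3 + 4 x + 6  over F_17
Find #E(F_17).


For each x in F_17, count y with y^2 = x^3 + 4 x + 6 mod 17:
  x = 4: RHS = 1, y in [1, 16]  -> 2 point(s)
  x = 5: RHS = 15, y in [7, 10]  -> 2 point(s)
  x = 6: RHS = 8, y in [5, 12]  -> 2 point(s)
  x = 10: RHS = 9, y in [3, 14]  -> 2 point(s)
  x = 11: RHS = 4, y in [2, 15]  -> 2 point(s)
  x = 14: RHS = 1, y in [1, 16]  -> 2 point(s)
  x = 16: RHS = 1, y in [1, 16]  -> 2 point(s)
Affine points: 14. Add the point at infinity: total = 15.

#E(F_17) = 15


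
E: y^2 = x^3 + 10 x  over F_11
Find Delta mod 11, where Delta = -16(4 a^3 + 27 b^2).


4 a^3 + 27 b^2 = 4*10^3 + 27*0^2 = 4000 + 0 = 4000
Delta = -16 * (4000) = -64000
Delta mod 11 = 9

Delta = 9 (mod 11)


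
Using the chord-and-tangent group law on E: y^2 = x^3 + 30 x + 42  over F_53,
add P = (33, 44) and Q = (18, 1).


P != Q, so use the chord formula.
s = (y2 - y1) / (x2 - x1) = (10) / (38) mod 53 = 17
x3 = s^2 - x1 - x2 mod 53 = 17^2 - 33 - 18 = 26
y3 = s (x1 - x3) - y1 mod 53 = 17 * (33 - 26) - 44 = 22

P + Q = (26, 22)


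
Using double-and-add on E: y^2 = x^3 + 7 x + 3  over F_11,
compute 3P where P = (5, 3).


k = 3 = 11_2 (binary, LSB first: 11)
Double-and-add from P = (5, 3):
  bit 0 = 1: acc = O + (5, 3) = (5, 3)
  bit 1 = 1: acc = (5, 3) + (2, 5) = (2, 6)

3P = (2, 6)


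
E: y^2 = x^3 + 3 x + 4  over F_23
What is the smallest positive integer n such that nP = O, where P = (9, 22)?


Compute successive multiples of P until we hit O:
  1P = (9, 22)
  2P = (0, 21)
  3P = (16, 13)
  4P = (2, 15)
  5P = (13, 20)
  6P = (7, 0)
  7P = (13, 3)
  8P = (2, 8)
  ... (continuing to 12P)
  12P = O

ord(P) = 12


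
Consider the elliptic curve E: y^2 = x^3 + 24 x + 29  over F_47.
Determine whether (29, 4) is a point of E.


Check whether y^2 = x^3 + 24 x + 29 (mod 47) for (x, y) = (29, 4).
LHS: y^2 = 4^2 mod 47 = 16
RHS: x^3 + 24 x + 29 = 29^3 + 24*29 + 29 mod 47 = 16
LHS = RHS

Yes, on the curve


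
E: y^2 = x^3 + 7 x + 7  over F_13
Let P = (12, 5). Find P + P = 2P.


Doubling: s = (3 x1^2 + a) / (2 y1)
s = (3*12^2 + 7) / (2*5) mod 13 = 1
x3 = s^2 - 2 x1 mod 13 = 1^2 - 2*12 = 3
y3 = s (x1 - x3) - y1 mod 13 = 1 * (12 - 3) - 5 = 4

2P = (3, 4)


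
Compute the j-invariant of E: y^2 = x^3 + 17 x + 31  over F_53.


Delta = -16(4 a^3 + 27 b^2) mod 53 = 14
-1728 * (4 a)^3 = -1728 * (4*17)^3 mod 53 = 14
j = 14 * 14^(-1) mod 53 = 1

j = 1 (mod 53)


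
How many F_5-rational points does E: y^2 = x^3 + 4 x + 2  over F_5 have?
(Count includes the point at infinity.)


For each x in F_5, count y with y^2 = x^3 + 4 x + 2 mod 5:
  x = 3: RHS = 1, y in [1, 4]  -> 2 point(s)
Affine points: 2. Add the point at infinity: total = 3.

#E(F_5) = 3


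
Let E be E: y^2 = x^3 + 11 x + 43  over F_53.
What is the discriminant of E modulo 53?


4 a^3 + 27 b^2 = 4*11^3 + 27*43^2 = 5324 + 49923 = 55247
Delta = -16 * (55247) = -883952
Delta mod 53 = 35

Delta = 35 (mod 53)


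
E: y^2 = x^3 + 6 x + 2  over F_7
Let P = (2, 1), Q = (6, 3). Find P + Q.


P != Q, so use the chord formula.
s = (y2 - y1) / (x2 - x1) = (2) / (4) mod 7 = 4
x3 = s^2 - x1 - x2 mod 7 = 4^2 - 2 - 6 = 1
y3 = s (x1 - x3) - y1 mod 7 = 4 * (2 - 1) - 1 = 3

P + Q = (1, 3)


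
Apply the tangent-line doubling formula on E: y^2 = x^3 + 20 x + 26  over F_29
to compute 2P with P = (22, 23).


Doubling: s = (3 x1^2 + a) / (2 y1)
s = (3*22^2 + 20) / (2*23) mod 29 = 3
x3 = s^2 - 2 x1 mod 29 = 3^2 - 2*22 = 23
y3 = s (x1 - x3) - y1 mod 29 = 3 * (22 - 23) - 23 = 3

2P = (23, 3)


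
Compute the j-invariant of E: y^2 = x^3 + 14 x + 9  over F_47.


Delta = -16(4 a^3 + 27 b^2) mod 47 = 46
-1728 * (4 a)^3 = -1728 * (4*14)^3 mod 47 = 29
j = 29 * 46^(-1) mod 47 = 18

j = 18 (mod 47)


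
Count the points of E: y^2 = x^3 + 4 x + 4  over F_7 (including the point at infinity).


For each x in F_7, count y with y^2 = x^3 + 4 x + 4 mod 7:
  x = 0: RHS = 4, y in [2, 5]  -> 2 point(s)
  x = 1: RHS = 2, y in [3, 4]  -> 2 point(s)
  x = 3: RHS = 1, y in [1, 6]  -> 2 point(s)
  x = 4: RHS = 0, y in [0]  -> 1 point(s)
  x = 5: RHS = 2, y in [3, 4]  -> 2 point(s)
Affine points: 9. Add the point at infinity: total = 10.

#E(F_7) = 10


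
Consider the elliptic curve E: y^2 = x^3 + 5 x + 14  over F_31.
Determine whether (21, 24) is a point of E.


Check whether y^2 = x^3 + 5 x + 14 (mod 31) for (x, y) = (21, 24).
LHS: y^2 = 24^2 mod 31 = 18
RHS: x^3 + 5 x + 14 = 21^3 + 5*21 + 14 mod 31 = 18
LHS = RHS

Yes, on the curve


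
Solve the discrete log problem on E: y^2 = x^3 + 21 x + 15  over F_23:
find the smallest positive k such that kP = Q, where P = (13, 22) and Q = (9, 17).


Enumerate multiples of P until we hit Q = (9, 17):
  1P = (13, 22)
  2P = (3, 6)
  3P = (16, 10)
  4P = (10, 12)
  5P = (6, 9)
  6P = (22, 4)
  7P = (15, 5)
  8P = (4, 5)
  9P = (9, 6)
  10P = (17, 8)
  11P = (11, 17)
  12P = (11, 6)
  13P = (17, 15)
  14P = (9, 17)
Match found at i = 14.

k = 14


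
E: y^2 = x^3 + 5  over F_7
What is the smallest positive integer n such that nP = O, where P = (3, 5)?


Compute successive multiples of P until we hit O:
  1P = (3, 5)
  2P = (5, 5)
  3P = (6, 2)
  4P = (6, 5)
  5P = (5, 2)
  6P = (3, 2)
  7P = O

ord(P) = 7


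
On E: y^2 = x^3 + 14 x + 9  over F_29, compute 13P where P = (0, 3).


k = 13 = 1101_2 (binary, LSB first: 1011)
Double-and-add from P = (0, 3):
  bit 0 = 1: acc = O + (0, 3) = (0, 3)
  bit 1 = 0: acc unchanged = (0, 3)
  bit 2 = 1: acc = (0, 3) + (25, 18) = (9, 9)
  bit 3 = 1: acc = (9, 9) + (3, 7) = (1, 13)

13P = (1, 13)


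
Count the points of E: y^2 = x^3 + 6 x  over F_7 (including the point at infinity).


For each x in F_7, count y with y^2 = x^3 + 6 x + 0 mod 7:
  x = 0: RHS = 0, y in [0]  -> 1 point(s)
  x = 1: RHS = 0, y in [0]  -> 1 point(s)
  x = 4: RHS = 4, y in [2, 5]  -> 2 point(s)
  x = 5: RHS = 1, y in [1, 6]  -> 2 point(s)
  x = 6: RHS = 0, y in [0]  -> 1 point(s)
Affine points: 7. Add the point at infinity: total = 8.

#E(F_7) = 8


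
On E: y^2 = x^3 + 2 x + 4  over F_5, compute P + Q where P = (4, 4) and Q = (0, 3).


P != Q, so use the chord formula.
s = (y2 - y1) / (x2 - x1) = (4) / (1) mod 5 = 4
x3 = s^2 - x1 - x2 mod 5 = 4^2 - 4 - 0 = 2
y3 = s (x1 - x3) - y1 mod 5 = 4 * (4 - 2) - 4 = 4

P + Q = (2, 4)


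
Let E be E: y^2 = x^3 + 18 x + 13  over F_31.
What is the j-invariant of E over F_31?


Delta = -16(4 a^3 + 27 b^2) mod 31 = 20
-1728 * (4 a)^3 = -1728 * (4*18)^3 mod 31 = 2
j = 2 * 20^(-1) mod 31 = 28

j = 28 (mod 31)


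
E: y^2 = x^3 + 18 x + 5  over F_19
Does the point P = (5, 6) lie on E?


Check whether y^2 = x^3 + 18 x + 5 (mod 19) for (x, y) = (5, 6).
LHS: y^2 = 6^2 mod 19 = 17
RHS: x^3 + 18 x + 5 = 5^3 + 18*5 + 5 mod 19 = 11
LHS != RHS

No, not on the curve


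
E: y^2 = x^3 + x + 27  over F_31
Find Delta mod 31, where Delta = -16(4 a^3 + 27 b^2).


4 a^3 + 27 b^2 = 4*1^3 + 27*27^2 = 4 + 19683 = 19687
Delta = -16 * (19687) = -314992
Delta mod 31 = 30

Delta = 30 (mod 31)


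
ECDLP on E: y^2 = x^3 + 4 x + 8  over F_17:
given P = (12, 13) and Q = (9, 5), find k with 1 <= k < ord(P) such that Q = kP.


Enumerate multiples of P until we hit Q = (9, 5):
  1P = (12, 13)
  2P = (1, 8)
  3P = (8, 12)
  4P = (13, 8)
  5P = (0, 12)
  6P = (3, 9)
  7P = (15, 14)
  8P = (9, 5)
Match found at i = 8.

k = 8


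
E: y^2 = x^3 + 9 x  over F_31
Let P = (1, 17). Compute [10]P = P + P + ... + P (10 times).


k = 10 = 1010_2 (binary, LSB first: 0101)
Double-and-add from P = (1, 17):
  bit 0 = 0: acc unchanged = O
  bit 1 = 1: acc = O + (14, 24) = (14, 24)
  bit 2 = 0: acc unchanged = (14, 24)
  bit 3 = 1: acc = (14, 24) + (0, 0) = (25, 28)

10P = (25, 28)


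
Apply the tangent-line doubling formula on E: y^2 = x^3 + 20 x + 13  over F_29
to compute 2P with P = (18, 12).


Doubling: s = (3 x1^2 + a) / (2 y1)
s = (3*18^2 + 20) / (2*12) mod 29 = 22
x3 = s^2 - 2 x1 mod 29 = 22^2 - 2*18 = 13
y3 = s (x1 - x3) - y1 mod 29 = 22 * (18 - 13) - 12 = 11

2P = (13, 11)


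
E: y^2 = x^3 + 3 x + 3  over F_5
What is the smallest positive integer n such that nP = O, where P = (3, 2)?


Compute successive multiples of P until we hit O:
  1P = (3, 2)
  2P = (4, 3)
  3P = (4, 2)
  4P = (3, 3)
  5P = O

ord(P) = 5


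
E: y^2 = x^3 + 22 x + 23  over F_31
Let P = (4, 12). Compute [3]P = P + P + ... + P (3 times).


k = 3 = 11_2 (binary, LSB first: 11)
Double-and-add from P = (4, 12):
  bit 0 = 1: acc = O + (4, 12) = (4, 12)
  bit 1 = 1: acc = (4, 12) + (30, 0) = (4, 19)

3P = (4, 19)


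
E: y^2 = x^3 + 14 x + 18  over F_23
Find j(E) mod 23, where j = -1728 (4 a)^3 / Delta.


Delta = -16(4 a^3 + 27 b^2) mod 23 = 22
-1728 * (4 a)^3 = -1728 * (4*14)^3 mod 23 = 13
j = 13 * 22^(-1) mod 23 = 10

j = 10 (mod 23)


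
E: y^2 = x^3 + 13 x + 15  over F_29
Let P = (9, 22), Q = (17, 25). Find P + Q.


P != Q, so use the chord formula.
s = (y2 - y1) / (x2 - x1) = (3) / (8) mod 29 = 4
x3 = s^2 - x1 - x2 mod 29 = 4^2 - 9 - 17 = 19
y3 = s (x1 - x3) - y1 mod 29 = 4 * (9 - 19) - 22 = 25

P + Q = (19, 25)


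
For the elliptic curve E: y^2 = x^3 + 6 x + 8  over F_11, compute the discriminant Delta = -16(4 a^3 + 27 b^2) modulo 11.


4 a^3 + 27 b^2 = 4*6^3 + 27*8^2 = 864 + 1728 = 2592
Delta = -16 * (2592) = -41472
Delta mod 11 = 9

Delta = 9 (mod 11)


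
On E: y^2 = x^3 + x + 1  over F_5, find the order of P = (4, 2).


Compute successive multiples of P until we hit O:
  1P = (4, 2)
  2P = (3, 4)
  3P = (2, 4)
  4P = (0, 4)
  5P = (0, 1)
  6P = (2, 1)
  7P = (3, 1)
  8P = (4, 3)
  ... (continuing to 9P)
  9P = O

ord(P) = 9


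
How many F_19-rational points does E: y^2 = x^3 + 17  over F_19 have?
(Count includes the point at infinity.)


For each x in F_19, count y with y^2 = x^3 + 0 x + 17 mod 19:
  x = 0: RHS = 17, y in [6, 13]  -> 2 point(s)
  x = 2: RHS = 6, y in [5, 14]  -> 2 point(s)
  x = 3: RHS = 6, y in [5, 14]  -> 2 point(s)
  x = 4: RHS = 5, y in [9, 10]  -> 2 point(s)
  x = 5: RHS = 9, y in [3, 16]  -> 2 point(s)
  x = 6: RHS = 5, y in [9, 10]  -> 2 point(s)
  x = 8: RHS = 16, y in [4, 15]  -> 2 point(s)
  x = 9: RHS = 5, y in [9, 10]  -> 2 point(s)
  x = 12: RHS = 16, y in [4, 15]  -> 2 point(s)
  x = 14: RHS = 6, y in [5, 14]  -> 2 point(s)
  x = 16: RHS = 9, y in [3, 16]  -> 2 point(s)
  x = 17: RHS = 9, y in [3, 16]  -> 2 point(s)
  x = 18: RHS = 16, y in [4, 15]  -> 2 point(s)
Affine points: 26. Add the point at infinity: total = 27.

#E(F_19) = 27


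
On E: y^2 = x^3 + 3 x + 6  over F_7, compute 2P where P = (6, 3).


Doubling: s = (3 x1^2 + a) / (2 y1)
s = (3*6^2 + 3) / (2*3) mod 7 = 1
x3 = s^2 - 2 x1 mod 7 = 1^2 - 2*6 = 3
y3 = s (x1 - x3) - y1 mod 7 = 1 * (6 - 3) - 3 = 0

2P = (3, 0)


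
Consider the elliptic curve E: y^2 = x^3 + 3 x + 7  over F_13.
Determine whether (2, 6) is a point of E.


Check whether y^2 = x^3 + 3 x + 7 (mod 13) for (x, y) = (2, 6).
LHS: y^2 = 6^2 mod 13 = 10
RHS: x^3 + 3 x + 7 = 2^3 + 3*2 + 7 mod 13 = 8
LHS != RHS

No, not on the curve


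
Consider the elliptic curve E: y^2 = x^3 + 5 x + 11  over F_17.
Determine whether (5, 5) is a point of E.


Check whether y^2 = x^3 + 5 x + 11 (mod 17) for (x, y) = (5, 5).
LHS: y^2 = 5^2 mod 17 = 8
RHS: x^3 + 5 x + 11 = 5^3 + 5*5 + 11 mod 17 = 8
LHS = RHS

Yes, on the curve


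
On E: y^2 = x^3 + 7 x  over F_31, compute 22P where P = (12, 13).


k = 22 = 10110_2 (binary, LSB first: 01101)
Double-and-add from P = (12, 13):
  bit 0 = 0: acc unchanged = O
  bit 1 = 1: acc = O + (8, 14) = (8, 14)
  bit 2 = 1: acc = (8, 14) + (20, 7) = (7, 19)
  bit 3 = 0: acc unchanged = (7, 19)
  bit 4 = 1: acc = (7, 19) + (0, 0) = (1, 15)

22P = (1, 15)


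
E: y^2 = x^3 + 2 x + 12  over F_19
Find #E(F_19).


For each x in F_19, count y with y^2 = x^3 + 2 x + 12 mod 19:
  x = 2: RHS = 5, y in [9, 10]  -> 2 point(s)
  x = 3: RHS = 7, y in [8, 11]  -> 2 point(s)
  x = 10: RHS = 6, y in [5, 14]  -> 2 point(s)
  x = 11: RHS = 16, y in [4, 15]  -> 2 point(s)
  x = 12: RHS = 16, y in [4, 15]  -> 2 point(s)
  x = 15: RHS = 16, y in [4, 15]  -> 2 point(s)
  x = 16: RHS = 17, y in [6, 13]  -> 2 point(s)
  x = 17: RHS = 0, y in [0]  -> 1 point(s)
  x = 18: RHS = 9, y in [3, 16]  -> 2 point(s)
Affine points: 17. Add the point at infinity: total = 18.

#E(F_19) = 18


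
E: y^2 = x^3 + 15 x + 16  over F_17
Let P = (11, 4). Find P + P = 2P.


Doubling: s = (3 x1^2 + a) / (2 y1)
s = (3*11^2 + 15) / (2*4) mod 17 = 9
x3 = s^2 - 2 x1 mod 17 = 9^2 - 2*11 = 8
y3 = s (x1 - x3) - y1 mod 17 = 9 * (11 - 8) - 4 = 6

2P = (8, 6)


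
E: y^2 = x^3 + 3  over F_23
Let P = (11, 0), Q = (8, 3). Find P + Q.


P != Q, so use the chord formula.
s = (y2 - y1) / (x2 - x1) = (3) / (20) mod 23 = 22
x3 = s^2 - x1 - x2 mod 23 = 22^2 - 11 - 8 = 5
y3 = s (x1 - x3) - y1 mod 23 = 22 * (11 - 5) - 0 = 17

P + Q = (5, 17)


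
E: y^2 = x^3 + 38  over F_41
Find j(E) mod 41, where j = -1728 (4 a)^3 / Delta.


Delta = -16(4 a^3 + 27 b^2) mod 41 = 7
-1728 * (4 a)^3 = -1728 * (4*0)^3 mod 41 = 0
j = 0 * 7^(-1) mod 41 = 0

j = 0 (mod 41)


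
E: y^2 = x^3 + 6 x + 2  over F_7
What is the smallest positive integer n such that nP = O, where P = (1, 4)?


Compute successive multiples of P until we hit O:
  1P = (1, 4)
  2P = (2, 1)
  3P = (6, 4)
  4P = (0, 3)
  5P = (0, 4)
  6P = (6, 3)
  7P = (2, 6)
  8P = (1, 3)
  ... (continuing to 9P)
  9P = O

ord(P) = 9


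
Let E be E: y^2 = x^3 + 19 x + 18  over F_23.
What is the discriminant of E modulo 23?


4 a^3 + 27 b^2 = 4*19^3 + 27*18^2 = 27436 + 8748 = 36184
Delta = -16 * (36184) = -578944
Delta mod 23 = 12

Delta = 12 (mod 23)


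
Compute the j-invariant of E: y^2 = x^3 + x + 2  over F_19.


Delta = -16(4 a^3 + 27 b^2) mod 19 = 13
-1728 * (4 a)^3 = -1728 * (4*1)^3 mod 19 = 7
j = 7 * 13^(-1) mod 19 = 2

j = 2 (mod 19)


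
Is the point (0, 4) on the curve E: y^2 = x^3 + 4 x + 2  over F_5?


Check whether y^2 = x^3 + 4 x + 2 (mod 5) for (x, y) = (0, 4).
LHS: y^2 = 4^2 mod 5 = 1
RHS: x^3 + 4 x + 2 = 0^3 + 4*0 + 2 mod 5 = 2
LHS != RHS

No, not on the curve


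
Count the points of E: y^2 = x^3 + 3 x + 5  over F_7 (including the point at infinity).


For each x in F_7, count y with y^2 = x^3 + 3 x + 5 mod 7:
  x = 1: RHS = 2, y in [3, 4]  -> 2 point(s)
  x = 4: RHS = 4, y in [2, 5]  -> 2 point(s)
  x = 6: RHS = 1, y in [1, 6]  -> 2 point(s)
Affine points: 6. Add the point at infinity: total = 7.

#E(F_7) = 7


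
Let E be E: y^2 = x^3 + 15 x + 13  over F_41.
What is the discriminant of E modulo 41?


4 a^3 + 27 b^2 = 4*15^3 + 27*13^2 = 13500 + 4563 = 18063
Delta = -16 * (18063) = -289008
Delta mod 41 = 1

Delta = 1 (mod 41)


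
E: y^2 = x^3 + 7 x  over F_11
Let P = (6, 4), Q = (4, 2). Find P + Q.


P != Q, so use the chord formula.
s = (y2 - y1) / (x2 - x1) = (9) / (9) mod 11 = 1
x3 = s^2 - x1 - x2 mod 11 = 1^2 - 6 - 4 = 2
y3 = s (x1 - x3) - y1 mod 11 = 1 * (6 - 2) - 4 = 0

P + Q = (2, 0)


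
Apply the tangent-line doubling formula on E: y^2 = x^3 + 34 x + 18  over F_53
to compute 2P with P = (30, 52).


Doubling: s = (3 x1^2 + a) / (2 y1)
s = (3*30^2 + 34) / (2*52) mod 53 = 11
x3 = s^2 - 2 x1 mod 53 = 11^2 - 2*30 = 8
y3 = s (x1 - x3) - y1 mod 53 = 11 * (30 - 8) - 52 = 31

2P = (8, 31)


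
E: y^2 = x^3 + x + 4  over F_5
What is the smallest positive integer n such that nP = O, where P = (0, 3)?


Compute successive multiples of P until we hit O:
  1P = (0, 3)
  2P = (1, 1)
  3P = (3, 3)
  4P = (2, 2)
  5P = (2, 3)
  6P = (3, 2)
  7P = (1, 4)
  8P = (0, 2)
  ... (continuing to 9P)
  9P = O

ord(P) = 9


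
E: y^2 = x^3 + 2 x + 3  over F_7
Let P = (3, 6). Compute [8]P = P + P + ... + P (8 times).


k = 8 = 1000_2 (binary, LSB first: 0001)
Double-and-add from P = (3, 6):
  bit 0 = 0: acc unchanged = O
  bit 1 = 0: acc unchanged = O
  bit 2 = 0: acc unchanged = O
  bit 3 = 1: acc = O + (3, 1) = (3, 1)

8P = (3, 1)


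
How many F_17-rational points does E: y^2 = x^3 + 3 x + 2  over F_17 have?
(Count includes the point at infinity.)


For each x in F_17, count y with y^2 = x^3 + 3 x + 2 mod 17:
  x = 0: RHS = 2, y in [6, 11]  -> 2 point(s)
  x = 2: RHS = 16, y in [4, 13]  -> 2 point(s)
  x = 3: RHS = 4, y in [2, 15]  -> 2 point(s)
  x = 6: RHS = 15, y in [7, 10]  -> 2 point(s)
  x = 7: RHS = 9, y in [3, 14]  -> 2 point(s)
  x = 12: RHS = 15, y in [7, 10]  -> 2 point(s)
  x = 14: RHS = 0, y in [0]  -> 1 point(s)
  x = 16: RHS = 15, y in [7, 10]  -> 2 point(s)
Affine points: 15. Add the point at infinity: total = 16.

#E(F_17) = 16


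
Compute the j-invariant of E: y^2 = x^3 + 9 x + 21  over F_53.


Delta = -16(4 a^3 + 27 b^2) mod 53 = 7
-1728 * (4 a)^3 = -1728 * (4*9)^3 mod 53 = 18
j = 18 * 7^(-1) mod 53 = 48

j = 48 (mod 53)


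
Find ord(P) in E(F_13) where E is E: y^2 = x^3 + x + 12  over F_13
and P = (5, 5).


Compute successive multiples of P until we hit O:
  1P = (5, 5)
  2P = (2, 10)
  3P = (3, 9)
  4P = (9, 3)
  5P = (9, 10)
  6P = (3, 4)
  7P = (2, 3)
  8P = (5, 8)
  ... (continuing to 9P)
  9P = O

ord(P) = 9


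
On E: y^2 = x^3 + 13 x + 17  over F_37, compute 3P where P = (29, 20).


k = 3 = 11_2 (binary, LSB first: 11)
Double-and-add from P = (29, 20):
  bit 0 = 1: acc = O + (29, 20) = (29, 20)
  bit 1 = 1: acc = (29, 20) + (7, 28) = (10, 0)

3P = (10, 0)


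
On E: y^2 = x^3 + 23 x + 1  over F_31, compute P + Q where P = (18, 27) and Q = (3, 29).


P != Q, so use the chord formula.
s = (y2 - y1) / (x2 - x1) = (2) / (16) mod 31 = 4
x3 = s^2 - x1 - x2 mod 31 = 4^2 - 18 - 3 = 26
y3 = s (x1 - x3) - y1 mod 31 = 4 * (18 - 26) - 27 = 3

P + Q = (26, 3)


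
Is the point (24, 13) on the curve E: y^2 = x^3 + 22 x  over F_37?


Check whether y^2 = x^3 + 22 x + 0 (mod 37) for (x, y) = (24, 13).
LHS: y^2 = 13^2 mod 37 = 21
RHS: x^3 + 22 x + 0 = 24^3 + 22*24 + 0 mod 37 = 33
LHS != RHS

No, not on the curve


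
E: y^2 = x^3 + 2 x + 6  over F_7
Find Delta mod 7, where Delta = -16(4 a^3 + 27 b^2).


4 a^3 + 27 b^2 = 4*2^3 + 27*6^2 = 32 + 972 = 1004
Delta = -16 * (1004) = -16064
Delta mod 7 = 1

Delta = 1 (mod 7)


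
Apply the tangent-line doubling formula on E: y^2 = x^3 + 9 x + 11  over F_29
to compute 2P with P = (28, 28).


Doubling: s = (3 x1^2 + a) / (2 y1)
s = (3*28^2 + 9) / (2*28) mod 29 = 23
x3 = s^2 - 2 x1 mod 29 = 23^2 - 2*28 = 9
y3 = s (x1 - x3) - y1 mod 29 = 23 * (28 - 9) - 28 = 3

2P = (9, 3)


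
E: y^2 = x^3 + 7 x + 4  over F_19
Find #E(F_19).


For each x in F_19, count y with y^2 = x^3 + 7 x + 4 mod 19:
  x = 0: RHS = 4, y in [2, 17]  -> 2 point(s)
  x = 2: RHS = 7, y in [8, 11]  -> 2 point(s)
  x = 4: RHS = 1, y in [1, 18]  -> 2 point(s)
  x = 7: RHS = 16, y in [4, 15]  -> 2 point(s)
  x = 9: RHS = 17, y in [6, 13]  -> 2 point(s)
  x = 11: RHS = 6, y in [5, 14]  -> 2 point(s)
  x = 12: RHS = 11, y in [7, 12]  -> 2 point(s)
  x = 15: RHS = 7, y in [8, 11]  -> 2 point(s)
  x = 17: RHS = 1, y in [1, 18]  -> 2 point(s)
Affine points: 18. Add the point at infinity: total = 19.

#E(F_19) = 19


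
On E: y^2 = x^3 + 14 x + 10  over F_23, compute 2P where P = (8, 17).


Doubling: s = (3 x1^2 + a) / (2 y1)
s = (3*8^2 + 14) / (2*17) mod 23 = 2
x3 = s^2 - 2 x1 mod 23 = 2^2 - 2*8 = 11
y3 = s (x1 - x3) - y1 mod 23 = 2 * (8 - 11) - 17 = 0

2P = (11, 0)


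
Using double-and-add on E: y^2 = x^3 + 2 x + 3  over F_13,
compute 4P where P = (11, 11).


k = 4 = 100_2 (binary, LSB first: 001)
Double-and-add from P = (11, 11):
  bit 0 = 0: acc unchanged = O
  bit 1 = 0: acc unchanged = O
  bit 2 = 1: acc = O + (9, 3) = (9, 3)

4P = (9, 3)


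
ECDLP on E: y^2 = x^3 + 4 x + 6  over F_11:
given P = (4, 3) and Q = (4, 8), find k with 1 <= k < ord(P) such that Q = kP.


Enumerate multiples of P until we hit Q = (4, 8):
  1P = (4, 3)
  2P = (6, 9)
  3P = (10, 1)
  4P = (2, 0)
  5P = (10, 10)
  6P = (6, 2)
  7P = (4, 8)
Match found at i = 7.

k = 7


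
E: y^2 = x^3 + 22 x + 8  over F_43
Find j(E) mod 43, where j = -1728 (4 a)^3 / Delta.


Delta = -16(4 a^3 + 27 b^2) mod 43 = 36
-1728 * (4 a)^3 = -1728 * (4*22)^3 mod 43 = 22
j = 22 * 36^(-1) mod 43 = 3

j = 3 (mod 43)


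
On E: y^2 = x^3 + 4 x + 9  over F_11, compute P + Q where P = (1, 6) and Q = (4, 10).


P != Q, so use the chord formula.
s = (y2 - y1) / (x2 - x1) = (4) / (3) mod 11 = 5
x3 = s^2 - x1 - x2 mod 11 = 5^2 - 1 - 4 = 9
y3 = s (x1 - x3) - y1 mod 11 = 5 * (1 - 9) - 6 = 9

P + Q = (9, 9)


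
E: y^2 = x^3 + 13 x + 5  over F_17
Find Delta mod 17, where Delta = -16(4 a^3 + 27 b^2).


4 a^3 + 27 b^2 = 4*13^3 + 27*5^2 = 8788 + 675 = 9463
Delta = -16 * (9463) = -151408
Delta mod 17 = 11

Delta = 11 (mod 17)


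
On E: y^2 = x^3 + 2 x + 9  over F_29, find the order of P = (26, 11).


Compute successive multiples of P until we hit O:
  1P = (26, 11)
  2P = (6, 18)
  3P = (13, 12)
  4P = (13, 17)
  5P = (6, 11)
  6P = (26, 18)
  7P = O

ord(P) = 7


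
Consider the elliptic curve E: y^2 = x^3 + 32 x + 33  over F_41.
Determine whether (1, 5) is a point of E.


Check whether y^2 = x^3 + 32 x + 33 (mod 41) for (x, y) = (1, 5).
LHS: y^2 = 5^2 mod 41 = 25
RHS: x^3 + 32 x + 33 = 1^3 + 32*1 + 33 mod 41 = 25
LHS = RHS

Yes, on the curve


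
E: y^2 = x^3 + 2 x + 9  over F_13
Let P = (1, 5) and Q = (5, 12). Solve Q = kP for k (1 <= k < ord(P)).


Enumerate multiples of P until we hit Q = (5, 12):
  1P = (1, 5)
  2P = (8, 11)
  3P = (5, 12)
Match found at i = 3.

k = 3


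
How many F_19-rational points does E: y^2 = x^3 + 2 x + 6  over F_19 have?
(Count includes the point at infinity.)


For each x in F_19, count y with y^2 = x^3 + 2 x + 6 mod 19:
  x = 0: RHS = 6, y in [5, 14]  -> 2 point(s)
  x = 1: RHS = 9, y in [3, 16]  -> 2 point(s)
  x = 3: RHS = 1, y in [1, 18]  -> 2 point(s)
  x = 6: RHS = 6, y in [5, 14]  -> 2 point(s)
  x = 10: RHS = 0, y in [0]  -> 1 point(s)
  x = 13: RHS = 6, y in [5, 14]  -> 2 point(s)
  x = 14: RHS = 4, y in [2, 17]  -> 2 point(s)
  x = 16: RHS = 11, y in [7, 12]  -> 2 point(s)
Affine points: 15. Add the point at infinity: total = 16.

#E(F_19) = 16


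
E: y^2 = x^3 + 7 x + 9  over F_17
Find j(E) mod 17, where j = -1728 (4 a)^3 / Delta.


Delta = -16(4 a^3 + 27 b^2) mod 17 = 6
-1728 * (4 a)^3 = -1728 * (4*7)^3 mod 17 = 13
j = 13 * 6^(-1) mod 17 = 5

j = 5 (mod 17)


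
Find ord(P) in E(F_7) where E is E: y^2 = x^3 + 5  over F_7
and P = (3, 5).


Compute successive multiples of P until we hit O:
  1P = (3, 5)
  2P = (5, 5)
  3P = (6, 2)
  4P = (6, 5)
  5P = (5, 2)
  6P = (3, 2)
  7P = O

ord(P) = 7


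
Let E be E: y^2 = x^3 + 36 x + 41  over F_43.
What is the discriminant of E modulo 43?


4 a^3 + 27 b^2 = 4*36^3 + 27*41^2 = 186624 + 45387 = 232011
Delta = -16 * (232011) = -3712176
Delta mod 43 = 14

Delta = 14 (mod 43)


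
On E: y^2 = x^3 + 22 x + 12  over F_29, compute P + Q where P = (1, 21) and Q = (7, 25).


P != Q, so use the chord formula.
s = (y2 - y1) / (x2 - x1) = (4) / (6) mod 29 = 20
x3 = s^2 - x1 - x2 mod 29 = 20^2 - 1 - 7 = 15
y3 = s (x1 - x3) - y1 mod 29 = 20 * (1 - 15) - 21 = 18

P + Q = (15, 18)


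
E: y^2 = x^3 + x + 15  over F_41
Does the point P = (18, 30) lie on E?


Check whether y^2 = x^3 + 1 x + 15 (mod 41) for (x, y) = (18, 30).
LHS: y^2 = 30^2 mod 41 = 39
RHS: x^3 + 1 x + 15 = 18^3 + 1*18 + 15 mod 41 = 2
LHS != RHS

No, not on the curve


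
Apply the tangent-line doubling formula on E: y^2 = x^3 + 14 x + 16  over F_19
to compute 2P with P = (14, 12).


Doubling: s = (3 x1^2 + a) / (2 y1)
s = (3*14^2 + 14) / (2*12) mod 19 = 14
x3 = s^2 - 2 x1 mod 19 = 14^2 - 2*14 = 16
y3 = s (x1 - x3) - y1 mod 19 = 14 * (14 - 16) - 12 = 17

2P = (16, 17)


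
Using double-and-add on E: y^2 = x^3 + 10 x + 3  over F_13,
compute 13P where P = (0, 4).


k = 13 = 1101_2 (binary, LSB first: 1011)
Double-and-add from P = (0, 4):
  bit 0 = 1: acc = O + (0, 4) = (0, 4)
  bit 1 = 0: acc unchanged = (0, 4)
  bit 2 = 1: acc = (0, 4) + (8, 6) = (1, 12)
  bit 3 = 1: acc = (1, 12) + (7, 0) = (9, 4)

13P = (9, 4)


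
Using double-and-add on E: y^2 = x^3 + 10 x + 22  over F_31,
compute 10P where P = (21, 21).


k = 10 = 1010_2 (binary, LSB first: 0101)
Double-and-add from P = (21, 21):
  bit 0 = 0: acc unchanged = O
  bit 1 = 1: acc = O + (20, 10) = (20, 10)
  bit 2 = 0: acc unchanged = (20, 10)
  bit 3 = 1: acc = (20, 10) + (23, 9) = (26, 23)

10P = (26, 23)


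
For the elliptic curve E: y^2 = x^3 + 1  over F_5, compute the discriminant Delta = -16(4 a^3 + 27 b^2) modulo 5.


4 a^3 + 27 b^2 = 4*0^3 + 27*1^2 = 0 + 27 = 27
Delta = -16 * (27) = -432
Delta mod 5 = 3

Delta = 3 (mod 5)


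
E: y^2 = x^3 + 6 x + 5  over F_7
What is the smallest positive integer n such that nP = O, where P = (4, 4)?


Compute successive multiples of P until we hit O:
  1P = (4, 4)
  2P = (3, 1)
  3P = (2, 2)
  4P = (2, 5)
  5P = (3, 6)
  6P = (4, 3)
  7P = O

ord(P) = 7


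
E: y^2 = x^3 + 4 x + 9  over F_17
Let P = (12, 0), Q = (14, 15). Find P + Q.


P != Q, so use the chord formula.
s = (y2 - y1) / (x2 - x1) = (15) / (2) mod 17 = 16
x3 = s^2 - x1 - x2 mod 17 = 16^2 - 12 - 14 = 9
y3 = s (x1 - x3) - y1 mod 17 = 16 * (12 - 9) - 0 = 14

P + Q = (9, 14)


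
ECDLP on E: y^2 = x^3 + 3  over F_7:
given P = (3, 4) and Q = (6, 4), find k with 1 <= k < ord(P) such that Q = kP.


Enumerate multiples of P until we hit Q = (6, 4):
  1P = (3, 4)
  2P = (2, 2)
  3P = (6, 4)
Match found at i = 3.

k = 3


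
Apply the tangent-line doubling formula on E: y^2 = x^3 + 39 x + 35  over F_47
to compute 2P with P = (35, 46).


Doubling: s = (3 x1^2 + a) / (2 y1)
s = (3*35^2 + 39) / (2*46) mod 47 = 23
x3 = s^2 - 2 x1 mod 47 = 23^2 - 2*35 = 36
y3 = s (x1 - x3) - y1 mod 47 = 23 * (35 - 36) - 46 = 25

2P = (36, 25)


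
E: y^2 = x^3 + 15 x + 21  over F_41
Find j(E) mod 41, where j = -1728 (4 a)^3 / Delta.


Delta = -16(4 a^3 + 27 b^2) mod 41 = 3
-1728 * (4 a)^3 = -1728 * (4*15)^3 mod 41 = 10
j = 10 * 3^(-1) mod 41 = 17

j = 17 (mod 41)


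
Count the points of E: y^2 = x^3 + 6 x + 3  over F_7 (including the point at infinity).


For each x in F_7, count y with y^2 = x^3 + 6 x + 3 mod 7:
  x = 2: RHS = 2, y in [3, 4]  -> 2 point(s)
  x = 4: RHS = 0, y in [0]  -> 1 point(s)
  x = 5: RHS = 4, y in [2, 5]  -> 2 point(s)
Affine points: 5. Add the point at infinity: total = 6.

#E(F_7) = 6


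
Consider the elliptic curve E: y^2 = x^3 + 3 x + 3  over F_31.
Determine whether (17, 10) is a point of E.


Check whether y^2 = x^3 + 3 x + 3 (mod 31) for (x, y) = (17, 10).
LHS: y^2 = 10^2 mod 31 = 7
RHS: x^3 + 3 x + 3 = 17^3 + 3*17 + 3 mod 31 = 7
LHS = RHS

Yes, on the curve


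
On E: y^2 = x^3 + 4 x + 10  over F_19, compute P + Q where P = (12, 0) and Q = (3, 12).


P != Q, so use the chord formula.
s = (y2 - y1) / (x2 - x1) = (12) / (10) mod 19 = 5
x3 = s^2 - x1 - x2 mod 19 = 5^2 - 12 - 3 = 10
y3 = s (x1 - x3) - y1 mod 19 = 5 * (12 - 10) - 0 = 10

P + Q = (10, 10)


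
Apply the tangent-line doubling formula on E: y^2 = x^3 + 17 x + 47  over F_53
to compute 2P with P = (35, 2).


Doubling: s = (3 x1^2 + a) / (2 y1)
s = (3*35^2 + 17) / (2*2) mod 53 = 22
x3 = s^2 - 2 x1 mod 53 = 22^2 - 2*35 = 43
y3 = s (x1 - x3) - y1 mod 53 = 22 * (35 - 43) - 2 = 34

2P = (43, 34)


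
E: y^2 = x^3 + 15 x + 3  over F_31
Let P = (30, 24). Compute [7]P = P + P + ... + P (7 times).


k = 7 = 111_2 (binary, LSB first: 111)
Double-and-add from P = (30, 24):
  bit 0 = 1: acc = O + (30, 24) = (30, 24)
  bit 1 = 1: acc = (30, 24) + (22, 10) = (15, 10)
  bit 2 = 1: acc = (15, 10) + (26, 19) = (25, 10)

7P = (25, 10)


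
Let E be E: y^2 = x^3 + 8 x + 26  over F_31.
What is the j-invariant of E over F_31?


Delta = -16(4 a^3 + 27 b^2) mod 31 = 18
-1728 * (4 a)^3 = -1728 * (4*8)^3 mod 31 = 8
j = 8 * 18^(-1) mod 31 = 28

j = 28 (mod 31)


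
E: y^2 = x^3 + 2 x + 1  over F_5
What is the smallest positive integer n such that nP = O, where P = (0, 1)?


Compute successive multiples of P until we hit O:
  1P = (0, 1)
  2P = (1, 3)
  3P = (3, 3)
  4P = (3, 2)
  5P = (1, 2)
  6P = (0, 4)
  7P = O

ord(P) = 7


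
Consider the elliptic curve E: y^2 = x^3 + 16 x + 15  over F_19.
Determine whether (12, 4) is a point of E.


Check whether y^2 = x^3 + 16 x + 15 (mod 19) for (x, y) = (12, 4).
LHS: y^2 = 4^2 mod 19 = 16
RHS: x^3 + 16 x + 15 = 12^3 + 16*12 + 15 mod 19 = 16
LHS = RHS

Yes, on the curve


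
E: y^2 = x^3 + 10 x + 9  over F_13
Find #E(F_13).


For each x in F_13, count y with y^2 = x^3 + 10 x + 9 mod 13:
  x = 0: RHS = 9, y in [3, 10]  -> 2 point(s)
  x = 3: RHS = 1, y in [1, 12]  -> 2 point(s)
  x = 4: RHS = 9, y in [3, 10]  -> 2 point(s)
  x = 6: RHS = 12, y in [5, 8]  -> 2 point(s)
  x = 8: RHS = 3, y in [4, 9]  -> 2 point(s)
  x = 9: RHS = 9, y in [3, 10]  -> 2 point(s)
  x = 10: RHS = 4, y in [2, 11]  -> 2 point(s)
Affine points: 14. Add the point at infinity: total = 15.

#E(F_13) = 15


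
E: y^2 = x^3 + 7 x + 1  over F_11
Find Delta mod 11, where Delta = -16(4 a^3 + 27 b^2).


4 a^3 + 27 b^2 = 4*7^3 + 27*1^2 = 1372 + 27 = 1399
Delta = -16 * (1399) = -22384
Delta mod 11 = 1

Delta = 1 (mod 11)


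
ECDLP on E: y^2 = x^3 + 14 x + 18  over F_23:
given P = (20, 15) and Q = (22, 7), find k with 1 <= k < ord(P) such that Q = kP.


Enumerate multiples of P until we hit Q = (22, 7):
  1P = (20, 15)
  2P = (22, 16)
  3P = (10, 13)
  4P = (5, 11)
  5P = (4, 0)
  6P = (5, 12)
  7P = (10, 10)
  8P = (22, 7)
Match found at i = 8.

k = 8


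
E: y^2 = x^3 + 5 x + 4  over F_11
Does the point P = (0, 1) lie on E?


Check whether y^2 = x^3 + 5 x + 4 (mod 11) for (x, y) = (0, 1).
LHS: y^2 = 1^2 mod 11 = 1
RHS: x^3 + 5 x + 4 = 0^3 + 5*0 + 4 mod 11 = 4
LHS != RHS

No, not on the curve


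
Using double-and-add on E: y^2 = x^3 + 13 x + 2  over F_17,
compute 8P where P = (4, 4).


k = 8 = 1000_2 (binary, LSB first: 0001)
Double-and-add from P = (4, 4):
  bit 0 = 0: acc unchanged = O
  bit 1 = 0: acc unchanged = O
  bit 2 = 0: acc unchanged = O
  bit 3 = 1: acc = O + (4, 13) = (4, 13)

8P = (4, 13)


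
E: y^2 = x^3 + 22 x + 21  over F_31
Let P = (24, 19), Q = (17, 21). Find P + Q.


P != Q, so use the chord formula.
s = (y2 - y1) / (x2 - x1) = (2) / (24) mod 31 = 13
x3 = s^2 - x1 - x2 mod 31 = 13^2 - 24 - 17 = 4
y3 = s (x1 - x3) - y1 mod 31 = 13 * (24 - 4) - 19 = 24

P + Q = (4, 24)


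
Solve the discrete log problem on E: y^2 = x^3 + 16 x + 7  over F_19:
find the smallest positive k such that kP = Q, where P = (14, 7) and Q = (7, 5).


Enumerate multiples of P until we hit Q = (7, 5):
  1P = (14, 7)
  2P = (0, 8)
  3P = (2, 3)
  4P = (1, 10)
  5P = (9, 5)
  6P = (3, 5)
  7P = (8, 1)
  8P = (17, 9)
  9P = (18, 3)
  10P = (7, 5)
Match found at i = 10.

k = 10


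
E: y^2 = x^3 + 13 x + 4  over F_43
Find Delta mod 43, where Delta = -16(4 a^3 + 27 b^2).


4 a^3 + 27 b^2 = 4*13^3 + 27*4^2 = 8788 + 432 = 9220
Delta = -16 * (9220) = -147520
Delta mod 43 = 13

Delta = 13 (mod 43)


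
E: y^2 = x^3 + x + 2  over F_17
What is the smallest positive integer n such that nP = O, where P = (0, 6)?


Compute successive multiples of P until we hit O:
  1P = (0, 6)
  2P = (15, 14)
  3P = (1, 15)
  4P = (12, 5)
  5P = (3, 7)
  6P = (16, 0)
  7P = (3, 10)
  8P = (12, 12)
  ... (continuing to 12P)
  12P = O

ord(P) = 12


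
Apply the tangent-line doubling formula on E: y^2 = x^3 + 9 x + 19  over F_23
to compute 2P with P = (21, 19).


Doubling: s = (3 x1^2 + a) / (2 y1)
s = (3*21^2 + 9) / (2*19) mod 23 = 6
x3 = s^2 - 2 x1 mod 23 = 6^2 - 2*21 = 17
y3 = s (x1 - x3) - y1 mod 23 = 6 * (21 - 17) - 19 = 5

2P = (17, 5)
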